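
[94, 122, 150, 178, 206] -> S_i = 94 + 28*i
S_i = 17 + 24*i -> [17, 41, 65, 89, 113]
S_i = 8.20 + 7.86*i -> [8.2, 16.06, 23.92, 31.78, 39.64]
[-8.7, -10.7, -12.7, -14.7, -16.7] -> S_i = -8.70 + -2.00*i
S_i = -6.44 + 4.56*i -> [-6.44, -1.88, 2.68, 7.24, 11.8]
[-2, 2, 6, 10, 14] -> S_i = -2 + 4*i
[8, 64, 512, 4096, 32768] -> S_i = 8*8^i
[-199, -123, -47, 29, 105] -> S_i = -199 + 76*i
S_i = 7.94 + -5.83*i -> [7.94, 2.11, -3.72, -9.55, -15.38]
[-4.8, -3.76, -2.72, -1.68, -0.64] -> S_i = -4.80 + 1.04*i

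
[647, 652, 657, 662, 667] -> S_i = 647 + 5*i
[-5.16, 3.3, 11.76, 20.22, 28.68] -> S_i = -5.16 + 8.46*i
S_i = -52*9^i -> [-52, -468, -4212, -37908, -341172]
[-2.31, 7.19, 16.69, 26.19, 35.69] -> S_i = -2.31 + 9.50*i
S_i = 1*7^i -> [1, 7, 49, 343, 2401]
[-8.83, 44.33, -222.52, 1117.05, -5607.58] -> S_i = -8.83*(-5.02)^i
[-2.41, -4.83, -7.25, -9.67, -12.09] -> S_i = -2.41 + -2.42*i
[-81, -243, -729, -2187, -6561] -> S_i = -81*3^i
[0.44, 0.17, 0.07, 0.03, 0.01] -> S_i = 0.44*0.39^i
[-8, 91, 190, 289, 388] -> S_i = -8 + 99*i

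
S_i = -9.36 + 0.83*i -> [-9.36, -8.53, -7.7, -6.87, -6.04]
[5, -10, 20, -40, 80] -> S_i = 5*-2^i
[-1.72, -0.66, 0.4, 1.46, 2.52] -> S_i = -1.72 + 1.06*i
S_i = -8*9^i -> [-8, -72, -648, -5832, -52488]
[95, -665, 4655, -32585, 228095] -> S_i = 95*-7^i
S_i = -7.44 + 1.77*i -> [-7.44, -5.67, -3.9, -2.13, -0.36]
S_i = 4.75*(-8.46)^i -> [4.75, -40.18, 339.97, -2876.1, 24331.85]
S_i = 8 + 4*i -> [8, 12, 16, 20, 24]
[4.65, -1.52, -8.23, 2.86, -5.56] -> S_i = Random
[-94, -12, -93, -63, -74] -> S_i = Random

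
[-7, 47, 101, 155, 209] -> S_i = -7 + 54*i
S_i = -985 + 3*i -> [-985, -982, -979, -976, -973]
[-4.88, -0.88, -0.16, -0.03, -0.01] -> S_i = -4.88*0.18^i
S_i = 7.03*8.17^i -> [7.03, 57.44, 469.24, 3833.73, 31321.57]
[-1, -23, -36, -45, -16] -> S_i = Random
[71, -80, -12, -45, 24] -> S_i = Random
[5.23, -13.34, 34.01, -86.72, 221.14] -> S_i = 5.23*(-2.55)^i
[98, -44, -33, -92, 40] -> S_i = Random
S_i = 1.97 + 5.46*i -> [1.97, 7.43, 12.89, 18.35, 23.81]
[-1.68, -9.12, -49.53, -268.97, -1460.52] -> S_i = -1.68*5.43^i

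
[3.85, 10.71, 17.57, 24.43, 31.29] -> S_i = 3.85 + 6.86*i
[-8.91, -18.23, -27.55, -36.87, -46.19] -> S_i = -8.91 + -9.32*i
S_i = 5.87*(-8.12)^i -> [5.87, -47.66, 387.03, -3142.72, 25518.92]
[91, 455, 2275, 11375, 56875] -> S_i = 91*5^i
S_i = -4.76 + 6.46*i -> [-4.76, 1.7, 8.16, 14.62, 21.08]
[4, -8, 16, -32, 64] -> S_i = 4*-2^i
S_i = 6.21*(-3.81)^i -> [6.21, -23.66, 90.14, -343.45, 1308.55]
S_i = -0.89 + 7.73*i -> [-0.89, 6.84, 14.57, 22.3, 30.03]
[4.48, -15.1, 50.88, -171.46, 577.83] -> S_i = 4.48*(-3.37)^i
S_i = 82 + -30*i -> [82, 52, 22, -8, -38]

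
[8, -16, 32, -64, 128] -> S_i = 8*-2^i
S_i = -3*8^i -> [-3, -24, -192, -1536, -12288]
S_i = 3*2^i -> [3, 6, 12, 24, 48]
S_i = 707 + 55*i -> [707, 762, 817, 872, 927]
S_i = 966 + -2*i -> [966, 964, 962, 960, 958]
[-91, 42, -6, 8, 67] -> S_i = Random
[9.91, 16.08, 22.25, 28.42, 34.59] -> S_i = 9.91 + 6.17*i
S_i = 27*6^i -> [27, 162, 972, 5832, 34992]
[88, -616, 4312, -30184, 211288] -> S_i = 88*-7^i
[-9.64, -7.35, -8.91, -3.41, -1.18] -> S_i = Random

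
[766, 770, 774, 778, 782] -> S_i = 766 + 4*i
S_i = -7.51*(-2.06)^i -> [-7.51, 15.47, -31.87, 65.65, -135.24]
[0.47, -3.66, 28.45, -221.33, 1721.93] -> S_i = 0.47*(-7.78)^i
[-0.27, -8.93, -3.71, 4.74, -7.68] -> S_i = Random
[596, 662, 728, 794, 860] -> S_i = 596 + 66*i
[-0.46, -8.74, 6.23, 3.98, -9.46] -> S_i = Random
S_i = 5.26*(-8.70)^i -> [5.26, -45.76, 398.13, -3463.73, 30134.41]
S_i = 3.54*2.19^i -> [3.54, 7.75, 16.98, 37.18, 81.43]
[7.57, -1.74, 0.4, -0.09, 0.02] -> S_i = 7.57*(-0.23)^i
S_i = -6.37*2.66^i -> [-6.37, -16.94, -45.07, -119.89, -318.91]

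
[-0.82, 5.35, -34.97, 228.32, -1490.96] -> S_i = -0.82*(-6.53)^i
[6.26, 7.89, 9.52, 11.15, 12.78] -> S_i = 6.26 + 1.63*i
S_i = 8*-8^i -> [8, -64, 512, -4096, 32768]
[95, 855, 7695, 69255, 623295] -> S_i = 95*9^i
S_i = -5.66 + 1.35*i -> [-5.66, -4.31, -2.96, -1.61, -0.26]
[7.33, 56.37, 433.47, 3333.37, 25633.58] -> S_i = 7.33*7.69^i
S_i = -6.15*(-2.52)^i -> [-6.15, 15.5, -39.05, 98.42, -248.01]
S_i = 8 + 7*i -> [8, 15, 22, 29, 36]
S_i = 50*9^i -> [50, 450, 4050, 36450, 328050]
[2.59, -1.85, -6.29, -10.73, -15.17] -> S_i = 2.59 + -4.44*i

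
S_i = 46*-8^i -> [46, -368, 2944, -23552, 188416]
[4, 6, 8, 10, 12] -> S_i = 4 + 2*i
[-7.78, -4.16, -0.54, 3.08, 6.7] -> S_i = -7.78 + 3.62*i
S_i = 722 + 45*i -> [722, 767, 812, 857, 902]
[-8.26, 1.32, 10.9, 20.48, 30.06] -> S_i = -8.26 + 9.58*i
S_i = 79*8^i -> [79, 632, 5056, 40448, 323584]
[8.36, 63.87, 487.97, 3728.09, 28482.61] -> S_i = 8.36*7.64^i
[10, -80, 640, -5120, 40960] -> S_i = 10*-8^i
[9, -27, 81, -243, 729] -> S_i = 9*-3^i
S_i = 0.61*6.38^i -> [0.61, 3.89, 24.83, 158.41, 1010.68]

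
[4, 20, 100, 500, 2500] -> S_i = 4*5^i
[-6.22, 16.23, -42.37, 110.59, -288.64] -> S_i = -6.22*(-2.61)^i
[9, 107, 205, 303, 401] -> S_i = 9 + 98*i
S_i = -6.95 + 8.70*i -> [-6.95, 1.75, 10.45, 19.15, 27.85]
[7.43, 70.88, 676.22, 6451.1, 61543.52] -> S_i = 7.43*9.54^i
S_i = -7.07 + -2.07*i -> [-7.07, -9.14, -11.21, -13.28, -15.35]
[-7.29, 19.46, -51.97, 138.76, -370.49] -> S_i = -7.29*(-2.67)^i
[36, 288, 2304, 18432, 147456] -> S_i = 36*8^i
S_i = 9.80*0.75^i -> [9.8, 7.35, 5.51, 4.13, 3.1]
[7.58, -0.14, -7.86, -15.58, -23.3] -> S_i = 7.58 + -7.72*i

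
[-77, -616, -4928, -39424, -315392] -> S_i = -77*8^i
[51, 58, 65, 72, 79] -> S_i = 51 + 7*i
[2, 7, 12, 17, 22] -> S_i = 2 + 5*i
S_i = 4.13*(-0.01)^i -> [4.13, -0.04, 0.0, -0.0, 0.0]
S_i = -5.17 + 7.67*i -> [-5.17, 2.5, 10.17, 17.84, 25.51]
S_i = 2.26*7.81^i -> [2.26, 17.65, 137.85, 1076.62, 8408.38]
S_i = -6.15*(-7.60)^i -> [-6.15, 46.74, -355.22, 2699.7, -20517.74]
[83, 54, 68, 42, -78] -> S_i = Random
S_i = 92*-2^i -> [92, -184, 368, -736, 1472]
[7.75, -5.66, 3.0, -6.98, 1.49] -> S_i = Random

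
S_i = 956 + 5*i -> [956, 961, 966, 971, 976]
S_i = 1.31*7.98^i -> [1.31, 10.45, 83.42, 665.7, 5312.3]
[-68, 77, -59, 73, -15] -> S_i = Random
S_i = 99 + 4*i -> [99, 103, 107, 111, 115]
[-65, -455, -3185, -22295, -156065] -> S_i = -65*7^i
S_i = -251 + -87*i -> [-251, -338, -425, -512, -599]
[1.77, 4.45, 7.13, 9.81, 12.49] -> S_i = 1.77 + 2.68*i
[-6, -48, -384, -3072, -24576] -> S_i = -6*8^i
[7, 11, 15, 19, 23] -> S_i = 7 + 4*i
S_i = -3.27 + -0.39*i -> [-3.27, -3.66, -4.05, -4.44, -4.83]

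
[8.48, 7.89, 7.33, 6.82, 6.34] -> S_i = 8.48*0.93^i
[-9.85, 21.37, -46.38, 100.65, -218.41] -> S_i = -9.85*(-2.17)^i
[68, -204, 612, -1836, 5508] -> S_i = 68*-3^i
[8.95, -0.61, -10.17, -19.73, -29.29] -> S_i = 8.95 + -9.56*i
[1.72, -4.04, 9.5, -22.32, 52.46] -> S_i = 1.72*(-2.35)^i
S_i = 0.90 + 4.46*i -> [0.9, 5.36, 9.82, 14.28, 18.74]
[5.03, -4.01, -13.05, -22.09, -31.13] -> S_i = 5.03 + -9.04*i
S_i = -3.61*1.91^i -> [-3.61, -6.9, -13.17, -25.15, -48.04]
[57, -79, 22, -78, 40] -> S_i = Random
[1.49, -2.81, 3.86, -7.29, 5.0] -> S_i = Random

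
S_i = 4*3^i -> [4, 12, 36, 108, 324]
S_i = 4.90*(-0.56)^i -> [4.9, -2.74, 1.54, -0.86, 0.48]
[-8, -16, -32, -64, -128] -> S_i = -8*2^i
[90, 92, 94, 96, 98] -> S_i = 90 + 2*i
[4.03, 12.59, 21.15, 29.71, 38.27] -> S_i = 4.03 + 8.56*i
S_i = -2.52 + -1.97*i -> [-2.52, -4.49, -6.46, -8.43, -10.4]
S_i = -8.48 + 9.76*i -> [-8.48, 1.28, 11.04, 20.8, 30.56]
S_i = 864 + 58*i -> [864, 922, 980, 1038, 1096]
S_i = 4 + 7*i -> [4, 11, 18, 25, 32]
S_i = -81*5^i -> [-81, -405, -2025, -10125, -50625]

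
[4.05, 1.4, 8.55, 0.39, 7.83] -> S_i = Random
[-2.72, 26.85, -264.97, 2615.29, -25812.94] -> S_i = -2.72*(-9.87)^i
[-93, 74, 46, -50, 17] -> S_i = Random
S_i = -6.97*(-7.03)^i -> [-6.97, 49.0, -344.46, 2421.58, -17023.7]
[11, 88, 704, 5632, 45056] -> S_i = 11*8^i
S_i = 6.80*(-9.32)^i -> [6.8, -63.38, 590.66, -5504.99, 51306.52]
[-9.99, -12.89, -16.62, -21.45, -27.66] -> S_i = -9.99*1.29^i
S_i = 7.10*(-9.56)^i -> [7.1, -67.88, 648.89, -6203.43, 59304.81]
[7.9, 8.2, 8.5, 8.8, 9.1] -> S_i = 7.90 + 0.30*i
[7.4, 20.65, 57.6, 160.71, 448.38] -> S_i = 7.40*2.79^i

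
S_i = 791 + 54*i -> [791, 845, 899, 953, 1007]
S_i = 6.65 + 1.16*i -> [6.65, 7.81, 8.97, 10.13, 11.29]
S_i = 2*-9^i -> [2, -18, 162, -1458, 13122]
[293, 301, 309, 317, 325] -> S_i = 293 + 8*i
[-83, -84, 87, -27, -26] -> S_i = Random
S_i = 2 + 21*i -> [2, 23, 44, 65, 86]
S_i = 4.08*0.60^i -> [4.08, 2.45, 1.47, 0.88, 0.53]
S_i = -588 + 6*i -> [-588, -582, -576, -570, -564]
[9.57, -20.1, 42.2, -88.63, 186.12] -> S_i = 9.57*(-2.10)^i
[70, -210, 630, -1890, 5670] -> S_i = 70*-3^i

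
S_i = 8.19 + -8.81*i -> [8.19, -0.62, -9.43, -18.24, -27.05]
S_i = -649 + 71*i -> [-649, -578, -507, -436, -365]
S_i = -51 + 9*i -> [-51, -42, -33, -24, -15]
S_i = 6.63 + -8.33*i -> [6.63, -1.7, -10.03, -18.36, -26.69]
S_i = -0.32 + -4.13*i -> [-0.32, -4.45, -8.58, -12.71, -16.84]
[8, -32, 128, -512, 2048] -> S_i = 8*-4^i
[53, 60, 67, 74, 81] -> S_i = 53 + 7*i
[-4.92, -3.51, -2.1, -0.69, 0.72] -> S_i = -4.92 + 1.41*i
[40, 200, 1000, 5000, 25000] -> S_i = 40*5^i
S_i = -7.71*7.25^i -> [-7.71, -55.9, -405.26, -2938.11, -21301.31]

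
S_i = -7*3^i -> [-7, -21, -63, -189, -567]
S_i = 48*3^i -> [48, 144, 432, 1296, 3888]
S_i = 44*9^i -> [44, 396, 3564, 32076, 288684]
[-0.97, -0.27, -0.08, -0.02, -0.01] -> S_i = -0.97*0.28^i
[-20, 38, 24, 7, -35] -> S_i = Random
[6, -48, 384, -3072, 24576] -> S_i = 6*-8^i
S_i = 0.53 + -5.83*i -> [0.53, -5.3, -11.13, -16.96, -22.79]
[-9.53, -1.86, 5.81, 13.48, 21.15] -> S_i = -9.53 + 7.67*i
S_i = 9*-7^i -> [9, -63, 441, -3087, 21609]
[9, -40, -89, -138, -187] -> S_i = 9 + -49*i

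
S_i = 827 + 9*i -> [827, 836, 845, 854, 863]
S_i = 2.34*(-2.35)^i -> [2.34, -5.5, 12.92, -30.37, 71.37]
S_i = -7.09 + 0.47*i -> [-7.09, -6.62, -6.15, -5.68, -5.21]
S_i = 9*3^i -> [9, 27, 81, 243, 729]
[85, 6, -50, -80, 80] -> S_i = Random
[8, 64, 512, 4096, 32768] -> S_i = 8*8^i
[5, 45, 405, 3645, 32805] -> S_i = 5*9^i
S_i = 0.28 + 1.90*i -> [0.28, 2.18, 4.08, 5.98, 7.88]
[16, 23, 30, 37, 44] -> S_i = 16 + 7*i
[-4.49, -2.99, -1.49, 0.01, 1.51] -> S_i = -4.49 + 1.50*i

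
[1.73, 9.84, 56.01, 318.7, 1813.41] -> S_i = 1.73*5.69^i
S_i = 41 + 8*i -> [41, 49, 57, 65, 73]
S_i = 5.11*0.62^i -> [5.11, 3.17, 1.96, 1.22, 0.76]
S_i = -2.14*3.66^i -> [-2.14, -7.83, -28.67, -104.92, -384.01]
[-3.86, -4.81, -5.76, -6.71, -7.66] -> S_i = -3.86 + -0.95*i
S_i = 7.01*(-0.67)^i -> [7.01, -4.7, 3.15, -2.11, 1.41]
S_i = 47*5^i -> [47, 235, 1175, 5875, 29375]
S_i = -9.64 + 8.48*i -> [-9.64, -1.16, 7.32, 15.8, 24.28]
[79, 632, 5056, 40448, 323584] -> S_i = 79*8^i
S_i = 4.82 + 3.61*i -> [4.82, 8.43, 12.04, 15.65, 19.26]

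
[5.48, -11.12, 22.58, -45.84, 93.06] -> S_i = 5.48*(-2.03)^i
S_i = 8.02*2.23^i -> [8.02, 17.88, 39.88, 88.94, 198.33]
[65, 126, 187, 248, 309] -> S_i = 65 + 61*i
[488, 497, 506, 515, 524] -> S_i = 488 + 9*i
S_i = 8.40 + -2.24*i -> [8.4, 6.16, 3.92, 1.68, -0.56]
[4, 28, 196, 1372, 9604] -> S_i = 4*7^i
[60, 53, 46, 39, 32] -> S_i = 60 + -7*i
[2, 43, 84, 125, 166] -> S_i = 2 + 41*i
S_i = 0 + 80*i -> [0, 80, 160, 240, 320]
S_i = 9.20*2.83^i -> [9.2, 26.04, 73.68, 208.52, 590.11]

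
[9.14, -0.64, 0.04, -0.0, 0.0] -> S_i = 9.14*(-0.07)^i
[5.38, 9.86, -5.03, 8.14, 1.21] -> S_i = Random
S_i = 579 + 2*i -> [579, 581, 583, 585, 587]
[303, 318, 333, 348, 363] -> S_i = 303 + 15*i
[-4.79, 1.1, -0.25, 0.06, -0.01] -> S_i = -4.79*(-0.23)^i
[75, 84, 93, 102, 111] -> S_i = 75 + 9*i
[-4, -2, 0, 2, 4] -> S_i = -4 + 2*i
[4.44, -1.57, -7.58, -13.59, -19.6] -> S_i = 4.44 + -6.01*i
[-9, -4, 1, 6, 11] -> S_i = -9 + 5*i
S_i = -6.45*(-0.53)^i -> [-6.45, 3.42, -1.81, 0.96, -0.51]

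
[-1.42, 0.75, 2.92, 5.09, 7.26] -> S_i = -1.42 + 2.17*i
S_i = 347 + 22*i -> [347, 369, 391, 413, 435]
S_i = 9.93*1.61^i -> [9.93, 15.99, 25.74, 41.44, 66.72]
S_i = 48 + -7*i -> [48, 41, 34, 27, 20]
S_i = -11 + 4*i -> [-11, -7, -3, 1, 5]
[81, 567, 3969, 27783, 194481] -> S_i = 81*7^i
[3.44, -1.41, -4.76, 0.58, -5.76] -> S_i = Random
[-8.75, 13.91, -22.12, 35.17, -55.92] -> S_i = -8.75*(-1.59)^i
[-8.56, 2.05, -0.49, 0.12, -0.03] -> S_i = -8.56*(-0.24)^i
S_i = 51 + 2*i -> [51, 53, 55, 57, 59]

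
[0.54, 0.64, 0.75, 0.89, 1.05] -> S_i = 0.54*1.18^i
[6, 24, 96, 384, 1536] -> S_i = 6*4^i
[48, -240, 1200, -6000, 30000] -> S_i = 48*-5^i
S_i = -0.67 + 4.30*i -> [-0.67, 3.63, 7.93, 12.23, 16.53]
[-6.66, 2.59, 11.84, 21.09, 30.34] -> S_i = -6.66 + 9.25*i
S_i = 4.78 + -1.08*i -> [4.78, 3.7, 2.62, 1.54, 0.46]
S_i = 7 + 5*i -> [7, 12, 17, 22, 27]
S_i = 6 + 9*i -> [6, 15, 24, 33, 42]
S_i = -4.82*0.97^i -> [-4.82, -4.68, -4.54, -4.4, -4.27]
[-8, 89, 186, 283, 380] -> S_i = -8 + 97*i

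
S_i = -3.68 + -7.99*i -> [-3.68, -11.67, -19.66, -27.65, -35.64]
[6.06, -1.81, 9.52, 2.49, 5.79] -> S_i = Random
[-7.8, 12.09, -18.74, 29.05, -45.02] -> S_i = -7.80*(-1.55)^i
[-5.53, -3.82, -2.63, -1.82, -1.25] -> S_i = -5.53*0.69^i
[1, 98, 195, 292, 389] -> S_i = 1 + 97*i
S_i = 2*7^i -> [2, 14, 98, 686, 4802]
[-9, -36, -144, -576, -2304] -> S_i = -9*4^i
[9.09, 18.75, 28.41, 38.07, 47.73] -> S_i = 9.09 + 9.66*i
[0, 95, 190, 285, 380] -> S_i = 0 + 95*i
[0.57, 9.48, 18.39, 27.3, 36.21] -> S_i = 0.57 + 8.91*i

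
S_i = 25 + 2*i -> [25, 27, 29, 31, 33]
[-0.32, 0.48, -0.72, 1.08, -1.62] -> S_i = -0.32*(-1.50)^i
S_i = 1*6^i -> [1, 6, 36, 216, 1296]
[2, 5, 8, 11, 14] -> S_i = 2 + 3*i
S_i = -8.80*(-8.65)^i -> [-8.8, 76.12, -658.44, 5695.49, -49265.98]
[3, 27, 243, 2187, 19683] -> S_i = 3*9^i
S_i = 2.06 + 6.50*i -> [2.06, 8.56, 15.06, 21.56, 28.06]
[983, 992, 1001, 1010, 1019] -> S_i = 983 + 9*i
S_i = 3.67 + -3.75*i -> [3.67, -0.08, -3.83, -7.58, -11.33]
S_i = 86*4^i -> [86, 344, 1376, 5504, 22016]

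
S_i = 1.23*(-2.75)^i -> [1.23, -3.38, 9.3, -25.58, 70.35]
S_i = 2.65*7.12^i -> [2.65, 18.87, 134.34, 956.5, 6810.29]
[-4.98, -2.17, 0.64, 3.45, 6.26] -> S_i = -4.98 + 2.81*i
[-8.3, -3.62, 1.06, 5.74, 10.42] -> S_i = -8.30 + 4.68*i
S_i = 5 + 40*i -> [5, 45, 85, 125, 165]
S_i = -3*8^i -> [-3, -24, -192, -1536, -12288]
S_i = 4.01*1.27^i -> [4.01, 5.09, 6.47, 8.21, 10.43]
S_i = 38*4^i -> [38, 152, 608, 2432, 9728]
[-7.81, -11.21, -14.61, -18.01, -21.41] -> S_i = -7.81 + -3.40*i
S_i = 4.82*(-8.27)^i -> [4.82, -39.86, 329.65, -2726.24, 22545.98]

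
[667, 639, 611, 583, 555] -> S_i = 667 + -28*i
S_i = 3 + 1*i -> [3, 4, 5, 6, 7]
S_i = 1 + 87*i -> [1, 88, 175, 262, 349]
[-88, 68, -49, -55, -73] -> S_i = Random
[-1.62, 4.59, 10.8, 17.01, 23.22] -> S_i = -1.62 + 6.21*i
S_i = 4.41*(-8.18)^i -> [4.41, -36.07, 295.08, -2413.78, 19744.76]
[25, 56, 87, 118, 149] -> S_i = 25 + 31*i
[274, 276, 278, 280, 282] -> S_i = 274 + 2*i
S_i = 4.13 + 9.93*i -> [4.13, 14.06, 23.99, 33.92, 43.85]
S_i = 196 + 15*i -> [196, 211, 226, 241, 256]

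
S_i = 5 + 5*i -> [5, 10, 15, 20, 25]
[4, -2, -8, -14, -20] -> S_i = 4 + -6*i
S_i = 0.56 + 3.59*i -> [0.56, 4.15, 7.74, 11.33, 14.92]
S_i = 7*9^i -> [7, 63, 567, 5103, 45927]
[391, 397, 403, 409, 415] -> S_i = 391 + 6*i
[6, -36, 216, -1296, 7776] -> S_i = 6*-6^i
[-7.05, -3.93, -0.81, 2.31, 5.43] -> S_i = -7.05 + 3.12*i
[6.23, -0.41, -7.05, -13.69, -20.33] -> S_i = 6.23 + -6.64*i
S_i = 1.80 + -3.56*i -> [1.8, -1.76, -5.32, -8.88, -12.44]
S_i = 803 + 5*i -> [803, 808, 813, 818, 823]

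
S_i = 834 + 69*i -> [834, 903, 972, 1041, 1110]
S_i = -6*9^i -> [-6, -54, -486, -4374, -39366]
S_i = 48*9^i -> [48, 432, 3888, 34992, 314928]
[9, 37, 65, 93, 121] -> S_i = 9 + 28*i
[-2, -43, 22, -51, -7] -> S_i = Random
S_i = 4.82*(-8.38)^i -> [4.82, -40.39, 338.48, -2836.48, 23769.67]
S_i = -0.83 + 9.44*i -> [-0.83, 8.61, 18.05, 27.49, 36.93]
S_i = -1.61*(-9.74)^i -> [-1.61, 15.68, -152.74, 1487.66, -14489.78]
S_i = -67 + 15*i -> [-67, -52, -37, -22, -7]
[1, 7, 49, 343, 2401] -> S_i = 1*7^i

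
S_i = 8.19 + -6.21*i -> [8.19, 1.98, -4.23, -10.44, -16.65]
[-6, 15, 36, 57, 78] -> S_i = -6 + 21*i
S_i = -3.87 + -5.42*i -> [-3.87, -9.29, -14.71, -20.13, -25.55]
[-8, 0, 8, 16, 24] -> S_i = -8 + 8*i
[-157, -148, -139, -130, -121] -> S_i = -157 + 9*i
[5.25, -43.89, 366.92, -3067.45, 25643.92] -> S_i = 5.25*(-8.36)^i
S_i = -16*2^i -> [-16, -32, -64, -128, -256]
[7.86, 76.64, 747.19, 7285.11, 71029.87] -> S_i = 7.86*9.75^i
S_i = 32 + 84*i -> [32, 116, 200, 284, 368]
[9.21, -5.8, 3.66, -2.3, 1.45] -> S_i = 9.21*(-0.63)^i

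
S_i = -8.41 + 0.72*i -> [-8.41, -7.69, -6.97, -6.25, -5.53]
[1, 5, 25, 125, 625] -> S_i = 1*5^i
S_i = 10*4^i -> [10, 40, 160, 640, 2560]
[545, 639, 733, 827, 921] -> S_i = 545 + 94*i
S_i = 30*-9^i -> [30, -270, 2430, -21870, 196830]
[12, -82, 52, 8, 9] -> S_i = Random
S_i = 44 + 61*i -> [44, 105, 166, 227, 288]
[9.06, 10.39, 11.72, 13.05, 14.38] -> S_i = 9.06 + 1.33*i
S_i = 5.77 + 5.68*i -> [5.77, 11.45, 17.13, 22.81, 28.49]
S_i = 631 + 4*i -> [631, 635, 639, 643, 647]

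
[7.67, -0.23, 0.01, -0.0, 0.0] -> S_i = 7.67*(-0.03)^i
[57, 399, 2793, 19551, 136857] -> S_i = 57*7^i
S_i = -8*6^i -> [-8, -48, -288, -1728, -10368]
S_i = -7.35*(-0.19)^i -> [-7.35, 1.4, -0.27, 0.05, -0.01]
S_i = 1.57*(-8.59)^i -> [1.57, -13.49, 115.85, -995.13, 8548.15]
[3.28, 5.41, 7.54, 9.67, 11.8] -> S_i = 3.28 + 2.13*i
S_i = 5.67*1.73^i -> [5.67, 9.81, 16.97, 29.36, 50.79]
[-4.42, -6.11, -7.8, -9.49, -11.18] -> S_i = -4.42 + -1.69*i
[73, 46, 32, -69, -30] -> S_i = Random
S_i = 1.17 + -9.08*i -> [1.17, -7.91, -16.99, -26.07, -35.15]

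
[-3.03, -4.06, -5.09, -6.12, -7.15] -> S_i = -3.03 + -1.03*i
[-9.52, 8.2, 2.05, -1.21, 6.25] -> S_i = Random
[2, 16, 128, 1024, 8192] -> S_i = 2*8^i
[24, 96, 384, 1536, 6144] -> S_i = 24*4^i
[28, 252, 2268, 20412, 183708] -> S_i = 28*9^i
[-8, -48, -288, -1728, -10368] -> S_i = -8*6^i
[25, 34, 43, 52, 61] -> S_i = 25 + 9*i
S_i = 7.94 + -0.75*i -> [7.94, 7.19, 6.44, 5.69, 4.94]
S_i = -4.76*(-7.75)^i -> [-4.76, 36.89, -285.9, 2215.71, -17171.72]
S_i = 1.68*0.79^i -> [1.68, 1.33, 1.05, 0.83, 0.65]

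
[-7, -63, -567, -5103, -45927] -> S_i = -7*9^i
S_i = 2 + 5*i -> [2, 7, 12, 17, 22]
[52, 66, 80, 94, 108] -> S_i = 52 + 14*i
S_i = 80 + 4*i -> [80, 84, 88, 92, 96]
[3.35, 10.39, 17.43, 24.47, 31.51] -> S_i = 3.35 + 7.04*i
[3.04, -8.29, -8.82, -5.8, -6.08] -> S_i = Random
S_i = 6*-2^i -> [6, -12, 24, -48, 96]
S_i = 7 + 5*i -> [7, 12, 17, 22, 27]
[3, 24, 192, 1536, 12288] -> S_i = 3*8^i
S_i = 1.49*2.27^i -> [1.49, 3.38, 7.68, 17.43, 39.56]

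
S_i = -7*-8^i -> [-7, 56, -448, 3584, -28672]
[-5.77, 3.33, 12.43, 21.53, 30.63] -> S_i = -5.77 + 9.10*i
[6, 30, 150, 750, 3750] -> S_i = 6*5^i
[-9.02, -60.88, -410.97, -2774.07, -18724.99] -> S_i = -9.02*6.75^i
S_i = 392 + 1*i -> [392, 393, 394, 395, 396]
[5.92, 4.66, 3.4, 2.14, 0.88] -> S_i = 5.92 + -1.26*i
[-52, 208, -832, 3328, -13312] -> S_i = -52*-4^i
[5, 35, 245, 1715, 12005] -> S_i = 5*7^i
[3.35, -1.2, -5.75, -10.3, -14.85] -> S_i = 3.35 + -4.55*i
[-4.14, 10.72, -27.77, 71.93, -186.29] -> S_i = -4.14*(-2.59)^i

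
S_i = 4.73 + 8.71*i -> [4.73, 13.44, 22.15, 30.86, 39.57]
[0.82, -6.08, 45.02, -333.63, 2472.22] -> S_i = 0.82*(-7.41)^i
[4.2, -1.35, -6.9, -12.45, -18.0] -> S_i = 4.20 + -5.55*i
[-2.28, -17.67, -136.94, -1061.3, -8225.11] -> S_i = -2.28*7.75^i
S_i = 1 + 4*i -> [1, 5, 9, 13, 17]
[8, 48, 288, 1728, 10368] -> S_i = 8*6^i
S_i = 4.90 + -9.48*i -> [4.9, -4.58, -14.06, -23.54, -33.02]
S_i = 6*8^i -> [6, 48, 384, 3072, 24576]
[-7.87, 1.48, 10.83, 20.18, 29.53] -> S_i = -7.87 + 9.35*i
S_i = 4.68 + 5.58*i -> [4.68, 10.26, 15.84, 21.42, 27.0]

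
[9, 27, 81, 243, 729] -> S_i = 9*3^i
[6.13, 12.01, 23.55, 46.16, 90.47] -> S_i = 6.13*1.96^i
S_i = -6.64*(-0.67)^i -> [-6.64, 4.45, -2.98, 2.0, -1.34]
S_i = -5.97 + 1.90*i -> [-5.97, -4.07, -2.17, -0.27, 1.63]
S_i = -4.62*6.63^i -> [-4.62, -30.63, -203.08, -1346.43, -8926.81]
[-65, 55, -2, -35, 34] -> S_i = Random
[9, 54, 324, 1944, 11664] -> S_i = 9*6^i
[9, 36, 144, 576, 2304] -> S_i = 9*4^i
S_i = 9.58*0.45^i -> [9.58, 4.31, 1.94, 0.87, 0.39]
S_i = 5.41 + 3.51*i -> [5.41, 8.92, 12.43, 15.94, 19.45]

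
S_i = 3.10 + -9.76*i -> [3.1, -6.66, -16.42, -26.18, -35.94]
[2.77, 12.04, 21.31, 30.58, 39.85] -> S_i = 2.77 + 9.27*i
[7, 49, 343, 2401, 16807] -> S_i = 7*7^i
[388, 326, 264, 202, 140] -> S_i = 388 + -62*i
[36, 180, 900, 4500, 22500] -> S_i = 36*5^i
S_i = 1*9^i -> [1, 9, 81, 729, 6561]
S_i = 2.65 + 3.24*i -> [2.65, 5.89, 9.13, 12.37, 15.61]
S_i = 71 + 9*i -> [71, 80, 89, 98, 107]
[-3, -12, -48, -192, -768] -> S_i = -3*4^i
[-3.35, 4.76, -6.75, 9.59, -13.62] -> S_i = -3.35*(-1.42)^i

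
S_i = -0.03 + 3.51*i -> [-0.03, 3.48, 6.99, 10.5, 14.01]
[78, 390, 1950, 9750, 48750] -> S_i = 78*5^i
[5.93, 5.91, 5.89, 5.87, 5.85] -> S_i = 5.93 + -0.02*i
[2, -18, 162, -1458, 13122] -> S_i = 2*-9^i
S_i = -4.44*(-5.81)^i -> [-4.44, 25.8, -149.88, 870.79, -5059.27]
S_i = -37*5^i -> [-37, -185, -925, -4625, -23125]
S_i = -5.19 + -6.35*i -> [-5.19, -11.54, -17.89, -24.24, -30.59]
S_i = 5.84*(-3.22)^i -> [5.84, -18.8, 60.55, -194.98, 627.82]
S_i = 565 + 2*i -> [565, 567, 569, 571, 573]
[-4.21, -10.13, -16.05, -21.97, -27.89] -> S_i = -4.21 + -5.92*i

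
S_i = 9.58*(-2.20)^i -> [9.58, -21.08, 46.37, -102.01, 224.42]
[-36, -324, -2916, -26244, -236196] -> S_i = -36*9^i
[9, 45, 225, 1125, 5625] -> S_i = 9*5^i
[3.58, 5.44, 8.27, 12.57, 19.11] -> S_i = 3.58*1.52^i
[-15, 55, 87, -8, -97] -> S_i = Random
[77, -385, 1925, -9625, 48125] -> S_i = 77*-5^i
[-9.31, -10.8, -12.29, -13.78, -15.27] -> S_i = -9.31 + -1.49*i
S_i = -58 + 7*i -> [-58, -51, -44, -37, -30]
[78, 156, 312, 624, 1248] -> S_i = 78*2^i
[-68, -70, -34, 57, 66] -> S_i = Random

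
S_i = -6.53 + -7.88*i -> [-6.53, -14.41, -22.29, -30.17, -38.05]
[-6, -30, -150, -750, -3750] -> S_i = -6*5^i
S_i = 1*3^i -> [1, 3, 9, 27, 81]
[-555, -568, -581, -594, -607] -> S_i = -555 + -13*i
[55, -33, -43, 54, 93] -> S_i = Random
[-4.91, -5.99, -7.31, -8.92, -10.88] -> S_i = -4.91*1.22^i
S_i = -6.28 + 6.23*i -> [-6.28, -0.05, 6.18, 12.41, 18.64]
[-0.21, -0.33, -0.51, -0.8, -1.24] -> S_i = -0.21*1.56^i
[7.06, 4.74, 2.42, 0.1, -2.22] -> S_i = 7.06 + -2.32*i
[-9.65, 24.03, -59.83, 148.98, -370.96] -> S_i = -9.65*(-2.49)^i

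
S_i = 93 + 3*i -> [93, 96, 99, 102, 105]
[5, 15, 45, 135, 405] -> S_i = 5*3^i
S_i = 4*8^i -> [4, 32, 256, 2048, 16384]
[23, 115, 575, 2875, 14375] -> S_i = 23*5^i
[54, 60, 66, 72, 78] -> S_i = 54 + 6*i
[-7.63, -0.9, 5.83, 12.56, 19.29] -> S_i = -7.63 + 6.73*i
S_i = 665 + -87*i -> [665, 578, 491, 404, 317]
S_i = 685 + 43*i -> [685, 728, 771, 814, 857]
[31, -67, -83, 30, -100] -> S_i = Random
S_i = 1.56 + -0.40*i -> [1.56, 1.16, 0.76, 0.36, -0.04]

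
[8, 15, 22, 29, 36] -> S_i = 8 + 7*i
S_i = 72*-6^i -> [72, -432, 2592, -15552, 93312]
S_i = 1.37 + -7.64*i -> [1.37, -6.27, -13.91, -21.55, -29.19]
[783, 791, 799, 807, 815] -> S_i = 783 + 8*i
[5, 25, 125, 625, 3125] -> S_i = 5*5^i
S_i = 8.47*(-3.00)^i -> [8.47, -25.41, 76.23, -228.69, 686.07]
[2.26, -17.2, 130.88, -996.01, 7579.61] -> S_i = 2.26*(-7.61)^i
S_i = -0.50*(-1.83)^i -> [-0.5, 0.92, -1.67, 3.06, -5.61]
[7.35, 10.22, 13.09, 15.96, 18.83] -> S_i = 7.35 + 2.87*i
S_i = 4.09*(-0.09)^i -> [4.09, -0.37, 0.03, -0.0, 0.0]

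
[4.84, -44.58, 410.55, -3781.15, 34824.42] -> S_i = 4.84*(-9.21)^i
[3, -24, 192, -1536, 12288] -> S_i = 3*-8^i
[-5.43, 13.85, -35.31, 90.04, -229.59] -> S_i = -5.43*(-2.55)^i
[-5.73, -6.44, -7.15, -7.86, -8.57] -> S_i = -5.73 + -0.71*i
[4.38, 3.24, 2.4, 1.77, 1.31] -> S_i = 4.38*0.74^i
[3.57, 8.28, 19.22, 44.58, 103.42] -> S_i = 3.57*2.32^i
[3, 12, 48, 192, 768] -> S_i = 3*4^i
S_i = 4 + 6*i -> [4, 10, 16, 22, 28]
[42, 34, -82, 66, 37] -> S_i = Random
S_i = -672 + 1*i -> [-672, -671, -670, -669, -668]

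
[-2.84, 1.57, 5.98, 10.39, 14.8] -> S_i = -2.84 + 4.41*i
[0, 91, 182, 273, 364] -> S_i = 0 + 91*i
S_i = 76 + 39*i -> [76, 115, 154, 193, 232]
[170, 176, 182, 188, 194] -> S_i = 170 + 6*i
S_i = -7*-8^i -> [-7, 56, -448, 3584, -28672]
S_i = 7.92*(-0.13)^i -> [7.92, -1.03, 0.13, -0.02, 0.0]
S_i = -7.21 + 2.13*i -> [-7.21, -5.08, -2.95, -0.82, 1.31]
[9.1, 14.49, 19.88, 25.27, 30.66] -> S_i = 9.10 + 5.39*i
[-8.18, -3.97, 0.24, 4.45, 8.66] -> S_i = -8.18 + 4.21*i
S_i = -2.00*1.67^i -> [-2.0, -3.34, -5.58, -9.31, -15.56]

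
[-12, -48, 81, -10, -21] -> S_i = Random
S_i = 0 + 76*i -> [0, 76, 152, 228, 304]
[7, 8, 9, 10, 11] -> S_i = 7 + 1*i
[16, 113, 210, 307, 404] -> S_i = 16 + 97*i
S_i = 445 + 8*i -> [445, 453, 461, 469, 477]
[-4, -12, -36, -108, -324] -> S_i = -4*3^i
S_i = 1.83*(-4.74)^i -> [1.83, -8.67, 41.12, -194.89, 923.77]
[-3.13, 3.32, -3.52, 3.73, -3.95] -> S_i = -3.13*(-1.06)^i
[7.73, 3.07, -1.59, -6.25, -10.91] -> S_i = 7.73 + -4.66*i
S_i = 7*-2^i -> [7, -14, 28, -56, 112]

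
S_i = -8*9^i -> [-8, -72, -648, -5832, -52488]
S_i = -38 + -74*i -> [-38, -112, -186, -260, -334]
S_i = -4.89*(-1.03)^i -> [-4.89, 5.04, -5.19, 5.34, -5.5]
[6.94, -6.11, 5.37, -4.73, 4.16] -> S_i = 6.94*(-0.88)^i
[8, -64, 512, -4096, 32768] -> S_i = 8*-8^i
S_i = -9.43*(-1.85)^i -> [-9.43, 17.45, -32.27, 59.71, -110.46]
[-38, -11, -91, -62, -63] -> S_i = Random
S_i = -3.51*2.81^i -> [-3.51, -9.86, -27.72, -77.88, -218.84]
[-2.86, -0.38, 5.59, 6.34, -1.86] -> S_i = Random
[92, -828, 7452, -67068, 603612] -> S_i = 92*-9^i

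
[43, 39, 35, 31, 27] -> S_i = 43 + -4*i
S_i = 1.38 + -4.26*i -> [1.38, -2.88, -7.14, -11.4, -15.66]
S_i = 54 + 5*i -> [54, 59, 64, 69, 74]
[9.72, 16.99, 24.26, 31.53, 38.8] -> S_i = 9.72 + 7.27*i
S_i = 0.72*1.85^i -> [0.72, 1.33, 2.46, 4.56, 8.43]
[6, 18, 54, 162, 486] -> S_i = 6*3^i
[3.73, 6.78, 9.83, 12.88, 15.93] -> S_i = 3.73 + 3.05*i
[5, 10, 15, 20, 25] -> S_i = 5 + 5*i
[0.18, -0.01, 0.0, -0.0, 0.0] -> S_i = 0.18*(-0.08)^i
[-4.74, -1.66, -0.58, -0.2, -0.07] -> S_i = -4.74*0.35^i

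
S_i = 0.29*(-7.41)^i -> [0.29, -2.15, 15.92, -117.99, 874.32]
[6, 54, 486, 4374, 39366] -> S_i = 6*9^i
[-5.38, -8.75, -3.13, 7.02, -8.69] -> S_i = Random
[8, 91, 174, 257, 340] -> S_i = 8 + 83*i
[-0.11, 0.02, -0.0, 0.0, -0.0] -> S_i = -0.11*(-0.15)^i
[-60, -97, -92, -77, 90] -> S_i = Random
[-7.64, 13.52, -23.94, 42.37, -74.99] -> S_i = -7.64*(-1.77)^i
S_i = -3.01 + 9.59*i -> [-3.01, 6.58, 16.17, 25.76, 35.35]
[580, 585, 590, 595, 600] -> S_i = 580 + 5*i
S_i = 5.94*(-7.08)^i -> [5.94, -42.06, 297.75, -2108.08, 14925.18]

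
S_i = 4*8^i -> [4, 32, 256, 2048, 16384]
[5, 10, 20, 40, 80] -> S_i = 5*2^i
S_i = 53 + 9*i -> [53, 62, 71, 80, 89]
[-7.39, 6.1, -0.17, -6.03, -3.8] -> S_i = Random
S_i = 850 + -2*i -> [850, 848, 846, 844, 842]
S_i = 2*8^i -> [2, 16, 128, 1024, 8192]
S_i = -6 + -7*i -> [-6, -13, -20, -27, -34]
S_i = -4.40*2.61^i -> [-4.4, -11.48, -29.97, -78.23, -204.18]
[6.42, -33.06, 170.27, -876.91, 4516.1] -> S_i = 6.42*(-5.15)^i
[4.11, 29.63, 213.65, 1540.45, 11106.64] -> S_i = 4.11*7.21^i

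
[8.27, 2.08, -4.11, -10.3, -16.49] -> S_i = 8.27 + -6.19*i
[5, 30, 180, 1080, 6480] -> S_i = 5*6^i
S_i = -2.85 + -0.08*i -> [-2.85, -2.93, -3.01, -3.09, -3.17]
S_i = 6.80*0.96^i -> [6.8, 6.53, 6.27, 6.02, 5.78]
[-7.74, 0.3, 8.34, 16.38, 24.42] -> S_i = -7.74 + 8.04*i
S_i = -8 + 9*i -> [-8, 1, 10, 19, 28]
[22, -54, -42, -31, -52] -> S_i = Random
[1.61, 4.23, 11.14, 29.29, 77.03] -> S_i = 1.61*2.63^i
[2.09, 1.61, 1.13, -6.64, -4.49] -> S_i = Random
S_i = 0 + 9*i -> [0, 9, 18, 27, 36]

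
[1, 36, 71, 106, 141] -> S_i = 1 + 35*i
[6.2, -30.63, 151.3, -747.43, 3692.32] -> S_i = 6.20*(-4.94)^i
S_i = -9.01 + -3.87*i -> [-9.01, -12.88, -16.75, -20.62, -24.49]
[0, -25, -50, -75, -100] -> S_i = 0 + -25*i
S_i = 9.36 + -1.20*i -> [9.36, 8.16, 6.96, 5.76, 4.56]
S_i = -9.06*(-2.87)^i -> [-9.06, 26.0, -74.63, 214.18, -614.69]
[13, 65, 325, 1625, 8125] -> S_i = 13*5^i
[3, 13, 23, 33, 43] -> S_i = 3 + 10*i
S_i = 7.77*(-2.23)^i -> [7.77, -17.33, 38.64, -86.17, 192.15]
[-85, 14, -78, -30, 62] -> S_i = Random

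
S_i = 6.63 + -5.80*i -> [6.63, 0.83, -4.97, -10.77, -16.57]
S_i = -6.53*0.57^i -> [-6.53, -3.72, -2.12, -1.21, -0.69]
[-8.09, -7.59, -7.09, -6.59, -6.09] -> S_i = -8.09 + 0.50*i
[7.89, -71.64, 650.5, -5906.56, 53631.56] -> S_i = 7.89*(-9.08)^i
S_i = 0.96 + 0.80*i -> [0.96, 1.76, 2.56, 3.36, 4.16]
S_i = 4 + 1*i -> [4, 5, 6, 7, 8]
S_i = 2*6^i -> [2, 12, 72, 432, 2592]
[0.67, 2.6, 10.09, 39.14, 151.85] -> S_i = 0.67*3.88^i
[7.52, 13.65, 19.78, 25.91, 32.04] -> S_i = 7.52 + 6.13*i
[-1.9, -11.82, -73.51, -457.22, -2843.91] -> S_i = -1.90*6.22^i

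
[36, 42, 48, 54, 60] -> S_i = 36 + 6*i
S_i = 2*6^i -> [2, 12, 72, 432, 2592]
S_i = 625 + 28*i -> [625, 653, 681, 709, 737]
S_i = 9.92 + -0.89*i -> [9.92, 9.03, 8.14, 7.25, 6.36]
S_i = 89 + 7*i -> [89, 96, 103, 110, 117]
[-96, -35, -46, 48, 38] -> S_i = Random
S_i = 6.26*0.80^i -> [6.26, 5.01, 4.01, 3.21, 2.56]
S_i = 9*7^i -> [9, 63, 441, 3087, 21609]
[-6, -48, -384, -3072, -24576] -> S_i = -6*8^i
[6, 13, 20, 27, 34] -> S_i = 6 + 7*i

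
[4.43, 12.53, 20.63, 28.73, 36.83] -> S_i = 4.43 + 8.10*i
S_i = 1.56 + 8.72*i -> [1.56, 10.28, 19.0, 27.72, 36.44]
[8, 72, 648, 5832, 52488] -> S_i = 8*9^i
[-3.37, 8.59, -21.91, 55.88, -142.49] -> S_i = -3.37*(-2.55)^i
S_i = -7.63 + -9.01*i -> [-7.63, -16.64, -25.65, -34.66, -43.67]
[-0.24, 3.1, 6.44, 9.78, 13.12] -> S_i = -0.24 + 3.34*i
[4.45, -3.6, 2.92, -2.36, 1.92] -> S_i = 4.45*(-0.81)^i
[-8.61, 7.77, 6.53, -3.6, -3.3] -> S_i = Random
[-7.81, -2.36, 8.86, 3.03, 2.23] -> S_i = Random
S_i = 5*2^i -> [5, 10, 20, 40, 80]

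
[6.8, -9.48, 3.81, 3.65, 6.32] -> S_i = Random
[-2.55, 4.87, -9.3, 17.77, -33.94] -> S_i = -2.55*(-1.91)^i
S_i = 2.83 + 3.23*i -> [2.83, 6.06, 9.29, 12.52, 15.75]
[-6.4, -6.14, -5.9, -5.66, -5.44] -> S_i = -6.40*0.96^i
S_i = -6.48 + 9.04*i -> [-6.48, 2.56, 11.6, 20.64, 29.68]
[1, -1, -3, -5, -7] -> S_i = 1 + -2*i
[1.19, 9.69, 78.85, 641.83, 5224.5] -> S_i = 1.19*8.14^i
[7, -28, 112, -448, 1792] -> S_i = 7*-4^i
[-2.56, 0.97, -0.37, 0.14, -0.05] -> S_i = -2.56*(-0.38)^i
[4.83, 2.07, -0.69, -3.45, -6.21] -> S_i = 4.83 + -2.76*i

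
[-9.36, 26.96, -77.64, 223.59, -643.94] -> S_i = -9.36*(-2.88)^i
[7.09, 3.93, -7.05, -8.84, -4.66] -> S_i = Random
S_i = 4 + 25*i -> [4, 29, 54, 79, 104]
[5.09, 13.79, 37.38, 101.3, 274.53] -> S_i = 5.09*2.71^i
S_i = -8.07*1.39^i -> [-8.07, -11.22, -15.59, -21.67, -30.13]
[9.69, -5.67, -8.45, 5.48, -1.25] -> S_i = Random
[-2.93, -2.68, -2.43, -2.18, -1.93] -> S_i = -2.93 + 0.25*i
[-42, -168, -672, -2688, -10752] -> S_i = -42*4^i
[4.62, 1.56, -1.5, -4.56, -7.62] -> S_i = 4.62 + -3.06*i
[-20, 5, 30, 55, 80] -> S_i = -20 + 25*i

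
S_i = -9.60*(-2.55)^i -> [-9.6, 24.48, -62.42, 159.18, -405.91]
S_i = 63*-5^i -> [63, -315, 1575, -7875, 39375]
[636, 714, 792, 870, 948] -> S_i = 636 + 78*i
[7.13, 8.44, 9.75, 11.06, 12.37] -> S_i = 7.13 + 1.31*i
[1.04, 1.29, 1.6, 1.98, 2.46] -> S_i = 1.04*1.24^i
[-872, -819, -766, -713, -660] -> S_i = -872 + 53*i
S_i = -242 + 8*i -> [-242, -234, -226, -218, -210]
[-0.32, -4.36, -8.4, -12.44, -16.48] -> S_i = -0.32 + -4.04*i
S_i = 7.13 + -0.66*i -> [7.13, 6.47, 5.81, 5.15, 4.49]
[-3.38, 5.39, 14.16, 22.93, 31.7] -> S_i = -3.38 + 8.77*i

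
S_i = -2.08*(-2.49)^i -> [-2.08, 5.18, -12.9, 32.11, -79.96]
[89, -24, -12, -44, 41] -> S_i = Random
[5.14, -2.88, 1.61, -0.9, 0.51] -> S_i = 5.14*(-0.56)^i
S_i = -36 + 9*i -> [-36, -27, -18, -9, 0]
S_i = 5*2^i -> [5, 10, 20, 40, 80]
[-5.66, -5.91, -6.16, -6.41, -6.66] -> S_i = -5.66 + -0.25*i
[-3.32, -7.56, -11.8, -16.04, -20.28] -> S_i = -3.32 + -4.24*i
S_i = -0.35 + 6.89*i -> [-0.35, 6.54, 13.43, 20.32, 27.21]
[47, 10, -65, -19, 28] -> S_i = Random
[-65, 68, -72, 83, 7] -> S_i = Random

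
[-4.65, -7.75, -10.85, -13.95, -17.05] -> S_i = -4.65 + -3.10*i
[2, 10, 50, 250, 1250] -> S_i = 2*5^i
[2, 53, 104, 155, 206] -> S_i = 2 + 51*i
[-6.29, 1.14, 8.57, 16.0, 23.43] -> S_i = -6.29 + 7.43*i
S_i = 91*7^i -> [91, 637, 4459, 31213, 218491]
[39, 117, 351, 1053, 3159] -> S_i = 39*3^i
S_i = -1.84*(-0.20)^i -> [-1.84, 0.37, -0.07, 0.01, -0.0]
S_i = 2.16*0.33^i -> [2.16, 0.71, 0.24, 0.08, 0.03]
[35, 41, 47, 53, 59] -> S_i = 35 + 6*i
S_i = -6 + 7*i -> [-6, 1, 8, 15, 22]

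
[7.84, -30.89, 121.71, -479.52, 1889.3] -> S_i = 7.84*(-3.94)^i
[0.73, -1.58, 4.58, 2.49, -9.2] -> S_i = Random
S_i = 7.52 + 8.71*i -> [7.52, 16.23, 24.94, 33.65, 42.36]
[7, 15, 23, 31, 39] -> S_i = 7 + 8*i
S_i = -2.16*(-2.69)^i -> [-2.16, 5.81, -15.63, 42.04, -113.1]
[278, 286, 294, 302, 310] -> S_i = 278 + 8*i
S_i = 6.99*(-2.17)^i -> [6.99, -15.17, 32.92, -71.43, 154.99]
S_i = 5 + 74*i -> [5, 79, 153, 227, 301]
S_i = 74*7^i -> [74, 518, 3626, 25382, 177674]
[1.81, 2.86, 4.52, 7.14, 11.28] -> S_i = 1.81*1.58^i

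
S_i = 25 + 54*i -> [25, 79, 133, 187, 241]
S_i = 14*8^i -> [14, 112, 896, 7168, 57344]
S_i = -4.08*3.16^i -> [-4.08, -12.89, -40.74, -128.74, -406.83]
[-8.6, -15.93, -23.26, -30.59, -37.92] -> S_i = -8.60 + -7.33*i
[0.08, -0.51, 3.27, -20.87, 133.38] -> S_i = 0.08*(-6.39)^i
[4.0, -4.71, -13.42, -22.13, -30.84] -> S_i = 4.00 + -8.71*i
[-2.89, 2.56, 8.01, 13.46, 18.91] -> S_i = -2.89 + 5.45*i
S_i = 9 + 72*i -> [9, 81, 153, 225, 297]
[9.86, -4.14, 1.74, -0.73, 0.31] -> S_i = 9.86*(-0.42)^i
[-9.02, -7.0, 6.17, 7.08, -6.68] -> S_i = Random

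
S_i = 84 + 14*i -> [84, 98, 112, 126, 140]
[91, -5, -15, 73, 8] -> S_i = Random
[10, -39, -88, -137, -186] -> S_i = 10 + -49*i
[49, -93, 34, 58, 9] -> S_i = Random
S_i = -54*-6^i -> [-54, 324, -1944, 11664, -69984]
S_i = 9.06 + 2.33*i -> [9.06, 11.39, 13.72, 16.05, 18.38]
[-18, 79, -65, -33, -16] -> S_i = Random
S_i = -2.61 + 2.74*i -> [-2.61, 0.13, 2.87, 5.61, 8.35]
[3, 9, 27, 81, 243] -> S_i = 3*3^i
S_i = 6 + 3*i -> [6, 9, 12, 15, 18]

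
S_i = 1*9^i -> [1, 9, 81, 729, 6561]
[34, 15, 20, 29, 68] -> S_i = Random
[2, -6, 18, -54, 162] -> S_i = 2*-3^i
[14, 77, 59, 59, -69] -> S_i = Random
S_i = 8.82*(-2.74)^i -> [8.82, -24.17, 66.22, -181.43, 497.13]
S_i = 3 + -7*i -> [3, -4, -11, -18, -25]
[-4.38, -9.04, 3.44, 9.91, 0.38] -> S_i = Random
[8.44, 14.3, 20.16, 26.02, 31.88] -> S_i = 8.44 + 5.86*i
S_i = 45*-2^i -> [45, -90, 180, -360, 720]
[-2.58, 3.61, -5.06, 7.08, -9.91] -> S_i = -2.58*(-1.40)^i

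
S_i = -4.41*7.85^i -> [-4.41, -34.62, -271.76, -2133.28, -16746.24]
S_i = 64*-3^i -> [64, -192, 576, -1728, 5184]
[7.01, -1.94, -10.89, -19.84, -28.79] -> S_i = 7.01 + -8.95*i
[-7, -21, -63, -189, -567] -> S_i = -7*3^i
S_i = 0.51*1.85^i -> [0.51, 0.94, 1.75, 3.23, 5.97]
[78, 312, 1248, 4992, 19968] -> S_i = 78*4^i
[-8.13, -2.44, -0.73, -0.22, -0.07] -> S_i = -8.13*0.30^i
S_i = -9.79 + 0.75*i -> [-9.79, -9.04, -8.29, -7.54, -6.79]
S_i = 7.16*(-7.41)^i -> [7.16, -53.06, 393.14, -2913.18, 21586.68]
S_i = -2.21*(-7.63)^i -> [-2.21, 16.86, -128.66, 981.67, -7490.15]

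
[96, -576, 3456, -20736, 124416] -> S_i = 96*-6^i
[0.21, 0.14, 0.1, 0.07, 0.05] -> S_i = 0.21*0.69^i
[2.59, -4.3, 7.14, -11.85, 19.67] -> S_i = 2.59*(-1.66)^i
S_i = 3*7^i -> [3, 21, 147, 1029, 7203]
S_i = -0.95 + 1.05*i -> [-0.95, 0.1, 1.15, 2.2, 3.25]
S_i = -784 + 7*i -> [-784, -777, -770, -763, -756]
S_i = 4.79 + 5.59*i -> [4.79, 10.38, 15.97, 21.56, 27.15]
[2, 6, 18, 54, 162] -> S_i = 2*3^i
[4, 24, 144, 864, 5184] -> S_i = 4*6^i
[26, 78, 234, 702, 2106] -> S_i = 26*3^i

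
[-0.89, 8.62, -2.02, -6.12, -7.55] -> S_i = Random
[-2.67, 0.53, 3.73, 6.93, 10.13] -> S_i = -2.67 + 3.20*i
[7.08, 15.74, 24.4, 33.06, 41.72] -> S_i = 7.08 + 8.66*i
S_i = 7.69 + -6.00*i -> [7.69, 1.69, -4.31, -10.31, -16.31]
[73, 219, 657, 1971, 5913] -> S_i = 73*3^i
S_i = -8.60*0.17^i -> [-8.6, -1.46, -0.25, -0.04, -0.01]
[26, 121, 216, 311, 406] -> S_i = 26 + 95*i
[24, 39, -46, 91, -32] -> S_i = Random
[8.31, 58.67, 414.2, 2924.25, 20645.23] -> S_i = 8.31*7.06^i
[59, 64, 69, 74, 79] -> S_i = 59 + 5*i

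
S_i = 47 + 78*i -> [47, 125, 203, 281, 359]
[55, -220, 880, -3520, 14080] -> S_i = 55*-4^i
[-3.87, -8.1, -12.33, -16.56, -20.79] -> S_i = -3.87 + -4.23*i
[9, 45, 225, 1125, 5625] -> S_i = 9*5^i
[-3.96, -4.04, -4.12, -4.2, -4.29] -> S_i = -3.96*1.02^i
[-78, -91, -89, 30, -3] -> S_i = Random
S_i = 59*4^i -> [59, 236, 944, 3776, 15104]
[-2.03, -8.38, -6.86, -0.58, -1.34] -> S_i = Random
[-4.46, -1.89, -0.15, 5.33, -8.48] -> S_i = Random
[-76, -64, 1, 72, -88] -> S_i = Random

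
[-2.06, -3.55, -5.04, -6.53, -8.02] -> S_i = -2.06 + -1.49*i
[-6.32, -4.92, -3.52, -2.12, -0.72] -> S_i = -6.32 + 1.40*i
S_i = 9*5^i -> [9, 45, 225, 1125, 5625]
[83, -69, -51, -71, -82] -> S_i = Random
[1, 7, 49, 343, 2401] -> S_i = 1*7^i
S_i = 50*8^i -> [50, 400, 3200, 25600, 204800]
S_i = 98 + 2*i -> [98, 100, 102, 104, 106]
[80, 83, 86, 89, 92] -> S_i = 80 + 3*i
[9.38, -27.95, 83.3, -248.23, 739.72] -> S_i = 9.38*(-2.98)^i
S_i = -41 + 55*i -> [-41, 14, 69, 124, 179]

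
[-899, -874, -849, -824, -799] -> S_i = -899 + 25*i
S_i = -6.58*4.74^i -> [-6.58, -31.19, -147.84, -700.75, -3321.54]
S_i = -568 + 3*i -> [-568, -565, -562, -559, -556]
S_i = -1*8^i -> [-1, -8, -64, -512, -4096]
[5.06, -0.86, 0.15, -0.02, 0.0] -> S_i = 5.06*(-0.17)^i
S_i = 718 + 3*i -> [718, 721, 724, 727, 730]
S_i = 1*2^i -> [1, 2, 4, 8, 16]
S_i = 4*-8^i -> [4, -32, 256, -2048, 16384]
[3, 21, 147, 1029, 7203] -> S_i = 3*7^i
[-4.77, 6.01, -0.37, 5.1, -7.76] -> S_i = Random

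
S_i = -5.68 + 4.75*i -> [-5.68, -0.93, 3.82, 8.57, 13.32]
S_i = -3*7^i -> [-3, -21, -147, -1029, -7203]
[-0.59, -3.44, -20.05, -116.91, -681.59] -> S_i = -0.59*5.83^i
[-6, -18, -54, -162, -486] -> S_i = -6*3^i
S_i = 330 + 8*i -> [330, 338, 346, 354, 362]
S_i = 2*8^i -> [2, 16, 128, 1024, 8192]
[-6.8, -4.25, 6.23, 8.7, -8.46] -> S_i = Random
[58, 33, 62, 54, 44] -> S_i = Random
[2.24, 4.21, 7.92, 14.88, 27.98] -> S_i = 2.24*1.88^i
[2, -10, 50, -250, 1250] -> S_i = 2*-5^i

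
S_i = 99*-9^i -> [99, -891, 8019, -72171, 649539]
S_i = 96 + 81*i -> [96, 177, 258, 339, 420]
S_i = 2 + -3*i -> [2, -1, -4, -7, -10]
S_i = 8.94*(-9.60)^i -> [8.94, -85.82, 823.91, -7909.54, 75931.58]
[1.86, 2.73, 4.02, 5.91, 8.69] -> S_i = 1.86*1.47^i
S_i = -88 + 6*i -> [-88, -82, -76, -70, -64]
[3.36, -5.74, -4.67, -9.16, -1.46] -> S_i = Random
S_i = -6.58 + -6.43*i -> [-6.58, -13.01, -19.44, -25.87, -32.3]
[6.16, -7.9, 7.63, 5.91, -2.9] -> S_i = Random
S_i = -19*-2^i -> [-19, 38, -76, 152, -304]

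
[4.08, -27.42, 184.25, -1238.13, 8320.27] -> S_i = 4.08*(-6.72)^i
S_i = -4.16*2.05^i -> [-4.16, -8.53, -17.48, -35.84, -73.47]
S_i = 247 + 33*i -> [247, 280, 313, 346, 379]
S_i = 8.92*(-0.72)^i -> [8.92, -6.42, 4.62, -3.33, 2.4]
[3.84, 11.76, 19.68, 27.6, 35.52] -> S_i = 3.84 + 7.92*i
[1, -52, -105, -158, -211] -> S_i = 1 + -53*i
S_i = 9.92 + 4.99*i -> [9.92, 14.91, 19.9, 24.89, 29.88]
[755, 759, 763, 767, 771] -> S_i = 755 + 4*i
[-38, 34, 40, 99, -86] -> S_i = Random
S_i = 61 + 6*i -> [61, 67, 73, 79, 85]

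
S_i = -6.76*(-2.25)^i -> [-6.76, 15.21, -34.22, 77.0, -173.25]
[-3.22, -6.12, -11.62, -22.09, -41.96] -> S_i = -3.22*1.90^i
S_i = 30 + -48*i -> [30, -18, -66, -114, -162]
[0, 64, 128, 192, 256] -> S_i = 0 + 64*i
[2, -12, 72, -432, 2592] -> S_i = 2*-6^i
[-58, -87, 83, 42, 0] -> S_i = Random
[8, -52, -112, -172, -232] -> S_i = 8 + -60*i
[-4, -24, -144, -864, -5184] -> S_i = -4*6^i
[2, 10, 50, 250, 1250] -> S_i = 2*5^i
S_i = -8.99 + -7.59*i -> [-8.99, -16.58, -24.17, -31.76, -39.35]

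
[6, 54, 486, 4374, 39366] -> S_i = 6*9^i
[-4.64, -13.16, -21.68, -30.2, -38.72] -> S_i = -4.64 + -8.52*i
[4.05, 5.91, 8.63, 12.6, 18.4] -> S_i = 4.05*1.46^i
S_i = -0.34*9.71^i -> [-0.34, -3.3, -32.06, -311.27, -3022.43]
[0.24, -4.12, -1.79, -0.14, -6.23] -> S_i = Random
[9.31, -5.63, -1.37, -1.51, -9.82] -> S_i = Random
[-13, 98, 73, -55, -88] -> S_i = Random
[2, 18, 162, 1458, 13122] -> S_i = 2*9^i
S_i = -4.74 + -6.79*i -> [-4.74, -11.53, -18.32, -25.11, -31.9]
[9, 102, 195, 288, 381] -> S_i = 9 + 93*i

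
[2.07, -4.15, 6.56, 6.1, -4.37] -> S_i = Random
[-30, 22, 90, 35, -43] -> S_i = Random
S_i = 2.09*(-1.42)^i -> [2.09, -2.97, 4.21, -5.98, 8.5]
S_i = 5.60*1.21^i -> [5.6, 6.78, 8.2, 9.92, 12.0]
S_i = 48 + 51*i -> [48, 99, 150, 201, 252]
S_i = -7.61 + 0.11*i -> [-7.61, -7.5, -7.39, -7.28, -7.17]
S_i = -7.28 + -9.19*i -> [-7.28, -16.47, -25.66, -34.85, -44.04]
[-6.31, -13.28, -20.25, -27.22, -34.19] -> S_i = -6.31 + -6.97*i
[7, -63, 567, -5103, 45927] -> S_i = 7*-9^i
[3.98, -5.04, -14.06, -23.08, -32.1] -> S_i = 3.98 + -9.02*i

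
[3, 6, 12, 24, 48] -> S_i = 3*2^i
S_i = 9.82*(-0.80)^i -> [9.82, -7.86, 6.28, -5.03, 4.02]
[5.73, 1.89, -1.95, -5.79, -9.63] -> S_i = 5.73 + -3.84*i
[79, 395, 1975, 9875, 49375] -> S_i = 79*5^i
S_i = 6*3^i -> [6, 18, 54, 162, 486]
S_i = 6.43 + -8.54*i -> [6.43, -2.11, -10.65, -19.19, -27.73]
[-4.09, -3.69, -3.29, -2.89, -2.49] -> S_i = -4.09 + 0.40*i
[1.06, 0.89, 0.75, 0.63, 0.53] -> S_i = 1.06*0.84^i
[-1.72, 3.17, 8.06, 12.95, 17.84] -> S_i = -1.72 + 4.89*i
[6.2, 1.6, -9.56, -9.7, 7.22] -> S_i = Random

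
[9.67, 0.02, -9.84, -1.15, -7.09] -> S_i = Random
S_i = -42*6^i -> [-42, -252, -1512, -9072, -54432]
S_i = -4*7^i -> [-4, -28, -196, -1372, -9604]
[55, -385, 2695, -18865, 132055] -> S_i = 55*-7^i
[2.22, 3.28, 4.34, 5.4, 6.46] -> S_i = 2.22 + 1.06*i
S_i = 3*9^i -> [3, 27, 243, 2187, 19683]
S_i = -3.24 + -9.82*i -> [-3.24, -13.06, -22.88, -32.7, -42.52]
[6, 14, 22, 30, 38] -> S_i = 6 + 8*i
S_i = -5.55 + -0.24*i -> [-5.55, -5.79, -6.03, -6.27, -6.51]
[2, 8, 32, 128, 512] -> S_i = 2*4^i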